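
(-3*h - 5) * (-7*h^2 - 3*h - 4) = 21*h^3 + 44*h^2 + 27*h + 20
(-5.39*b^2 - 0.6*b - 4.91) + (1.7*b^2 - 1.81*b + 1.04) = -3.69*b^2 - 2.41*b - 3.87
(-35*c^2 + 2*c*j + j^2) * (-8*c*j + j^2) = 280*c^3*j - 51*c^2*j^2 - 6*c*j^3 + j^4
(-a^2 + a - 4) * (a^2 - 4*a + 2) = -a^4 + 5*a^3 - 10*a^2 + 18*a - 8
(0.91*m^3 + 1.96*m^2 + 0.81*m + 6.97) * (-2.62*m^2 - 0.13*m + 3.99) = -2.3842*m^5 - 5.2535*m^4 + 1.2539*m^3 - 10.5463*m^2 + 2.3258*m + 27.8103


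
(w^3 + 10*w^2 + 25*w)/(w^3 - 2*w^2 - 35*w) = (w + 5)/(w - 7)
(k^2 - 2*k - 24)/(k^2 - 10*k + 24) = (k + 4)/(k - 4)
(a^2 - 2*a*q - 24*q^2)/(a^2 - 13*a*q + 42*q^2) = (-a - 4*q)/(-a + 7*q)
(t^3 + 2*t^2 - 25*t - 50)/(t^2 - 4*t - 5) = (t^2 + 7*t + 10)/(t + 1)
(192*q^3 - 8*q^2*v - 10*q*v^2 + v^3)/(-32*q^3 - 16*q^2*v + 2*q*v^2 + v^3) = (-48*q^2 + 14*q*v - v^2)/(8*q^2 + 2*q*v - v^2)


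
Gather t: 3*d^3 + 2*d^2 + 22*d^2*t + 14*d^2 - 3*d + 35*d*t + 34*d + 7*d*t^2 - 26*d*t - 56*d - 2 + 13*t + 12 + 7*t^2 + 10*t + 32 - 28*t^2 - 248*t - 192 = 3*d^3 + 16*d^2 - 25*d + t^2*(7*d - 21) + t*(22*d^2 + 9*d - 225) - 150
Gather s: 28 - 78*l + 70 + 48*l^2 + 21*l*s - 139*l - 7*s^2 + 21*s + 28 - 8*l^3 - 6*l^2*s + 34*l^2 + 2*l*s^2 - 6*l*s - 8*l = -8*l^3 + 82*l^2 - 225*l + s^2*(2*l - 7) + s*(-6*l^2 + 15*l + 21) + 126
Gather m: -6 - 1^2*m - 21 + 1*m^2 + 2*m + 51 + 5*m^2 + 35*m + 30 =6*m^2 + 36*m + 54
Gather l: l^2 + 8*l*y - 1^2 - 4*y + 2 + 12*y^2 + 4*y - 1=l^2 + 8*l*y + 12*y^2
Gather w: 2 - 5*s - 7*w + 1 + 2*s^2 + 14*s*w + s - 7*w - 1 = 2*s^2 - 4*s + w*(14*s - 14) + 2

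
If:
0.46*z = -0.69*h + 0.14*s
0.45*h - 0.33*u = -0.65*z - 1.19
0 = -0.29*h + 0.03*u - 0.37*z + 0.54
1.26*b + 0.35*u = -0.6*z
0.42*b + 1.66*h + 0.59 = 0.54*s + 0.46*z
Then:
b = -0.70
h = 5.53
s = 19.55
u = 6.53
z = -2.35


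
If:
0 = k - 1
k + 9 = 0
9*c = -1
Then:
No Solution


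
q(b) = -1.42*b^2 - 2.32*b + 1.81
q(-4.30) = -14.47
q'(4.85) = -16.09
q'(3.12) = -11.18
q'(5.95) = -19.22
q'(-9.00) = 23.24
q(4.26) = -33.84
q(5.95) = -62.27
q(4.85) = -42.84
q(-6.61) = -44.90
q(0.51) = 0.26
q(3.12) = -19.25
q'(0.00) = -2.32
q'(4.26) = -14.42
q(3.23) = -20.50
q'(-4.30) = 9.89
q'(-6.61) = 16.45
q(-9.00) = -92.33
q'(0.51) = -3.77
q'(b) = -2.84*b - 2.32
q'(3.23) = -11.49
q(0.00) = 1.81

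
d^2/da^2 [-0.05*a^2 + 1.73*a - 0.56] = -0.100000000000000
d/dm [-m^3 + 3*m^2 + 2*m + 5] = -3*m^2 + 6*m + 2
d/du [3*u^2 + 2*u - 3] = 6*u + 2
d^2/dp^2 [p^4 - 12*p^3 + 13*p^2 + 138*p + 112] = 12*p^2 - 72*p + 26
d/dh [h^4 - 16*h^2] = 4*h*(h^2 - 8)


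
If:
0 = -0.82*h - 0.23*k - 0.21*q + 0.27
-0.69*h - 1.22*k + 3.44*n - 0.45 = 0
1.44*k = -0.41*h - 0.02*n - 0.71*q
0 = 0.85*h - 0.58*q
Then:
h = 0.30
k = -0.30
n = 0.08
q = 0.44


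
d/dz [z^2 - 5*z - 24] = 2*z - 5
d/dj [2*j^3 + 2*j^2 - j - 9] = 6*j^2 + 4*j - 1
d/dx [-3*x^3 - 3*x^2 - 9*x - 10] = -9*x^2 - 6*x - 9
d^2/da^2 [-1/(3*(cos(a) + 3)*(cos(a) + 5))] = 2*(2*sin(a)^4 - 3*sin(a)^2 - 75*cos(a) + 3*cos(3*a) - 48)/(3*(cos(a) + 3)^3*(cos(a) + 5)^3)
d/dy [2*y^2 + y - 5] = 4*y + 1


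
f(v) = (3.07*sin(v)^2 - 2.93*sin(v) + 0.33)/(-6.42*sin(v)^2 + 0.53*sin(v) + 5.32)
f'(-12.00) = -0.05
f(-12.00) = -0.10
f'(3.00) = 0.39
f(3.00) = 0.00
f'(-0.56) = -3.27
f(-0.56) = 0.85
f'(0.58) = -0.04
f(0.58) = -0.10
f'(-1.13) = -159.88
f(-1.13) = -13.37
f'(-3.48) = 0.22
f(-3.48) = -0.06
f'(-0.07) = -0.67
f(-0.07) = 0.10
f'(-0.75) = -9.17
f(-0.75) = 1.90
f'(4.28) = 129.02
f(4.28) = -12.16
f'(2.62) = 0.09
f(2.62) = -0.09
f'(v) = (6.14*sin(v)*cos(v) - 2.93*cos(v))/(-6.42*sin(v)^2 + 0.53*sin(v) + 5.32) + (12.84*sin(v)*cos(v) - 0.53*cos(v))*(3.07*sin(v)^2 - 2.93*sin(v) + 0.33)/(-6.42*sin(v)^2 + 0.53*sin(v) + 5.32)^2 = (-17.1835*sin(v)^2 + 36.902*sin(v) - 15.7625)*cos(v)/(41.2164*sin(v)^4 - 6.8052*sin(v)^3 - 68.0279*sin(v)^2 + 5.6392*sin(v) + 28.3024)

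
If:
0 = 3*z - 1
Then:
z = 1/3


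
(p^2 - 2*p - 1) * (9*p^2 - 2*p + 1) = 9*p^4 - 20*p^3 - 4*p^2 - 1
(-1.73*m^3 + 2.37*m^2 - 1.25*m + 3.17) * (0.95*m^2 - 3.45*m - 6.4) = -1.6435*m^5 + 8.22*m^4 + 1.708*m^3 - 7.844*m^2 - 2.9365*m - 20.288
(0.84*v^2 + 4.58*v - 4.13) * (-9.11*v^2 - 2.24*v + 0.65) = -7.6524*v^4 - 43.6054*v^3 + 27.9111*v^2 + 12.2282*v - 2.6845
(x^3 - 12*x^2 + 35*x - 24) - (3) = x^3 - 12*x^2 + 35*x - 27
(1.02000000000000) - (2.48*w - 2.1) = 3.12 - 2.48*w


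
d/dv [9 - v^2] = -2*v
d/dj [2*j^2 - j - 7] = 4*j - 1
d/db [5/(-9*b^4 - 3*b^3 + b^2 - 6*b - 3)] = 5*(36*b^3 + 9*b^2 - 2*b + 6)/(9*b^4 + 3*b^3 - b^2 + 6*b + 3)^2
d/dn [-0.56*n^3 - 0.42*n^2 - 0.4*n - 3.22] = -1.68*n^2 - 0.84*n - 0.4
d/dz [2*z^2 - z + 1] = 4*z - 1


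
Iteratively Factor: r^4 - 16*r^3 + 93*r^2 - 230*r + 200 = (r - 2)*(r^3 - 14*r^2 + 65*r - 100) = (r - 5)*(r - 2)*(r^2 - 9*r + 20) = (r - 5)^2*(r - 2)*(r - 4)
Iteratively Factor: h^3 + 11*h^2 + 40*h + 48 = (h + 3)*(h^2 + 8*h + 16) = (h + 3)*(h + 4)*(h + 4)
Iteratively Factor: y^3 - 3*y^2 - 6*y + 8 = (y - 4)*(y^2 + y - 2) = (y - 4)*(y - 1)*(y + 2)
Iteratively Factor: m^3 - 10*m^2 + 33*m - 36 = (m - 3)*(m^2 - 7*m + 12) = (m - 4)*(m - 3)*(m - 3)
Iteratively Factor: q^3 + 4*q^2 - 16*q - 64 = (q + 4)*(q^2 - 16) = (q - 4)*(q + 4)*(q + 4)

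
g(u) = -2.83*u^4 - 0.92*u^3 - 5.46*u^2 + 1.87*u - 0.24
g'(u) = -11.32*u^3 - 2.76*u^2 - 10.92*u + 1.87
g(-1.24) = -15.89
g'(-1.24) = 32.75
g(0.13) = -0.09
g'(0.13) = 0.38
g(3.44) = -492.17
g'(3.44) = -529.17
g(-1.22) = -15.25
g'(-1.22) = 31.64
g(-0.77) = -5.49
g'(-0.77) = 13.81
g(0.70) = -2.60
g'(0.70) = -11.01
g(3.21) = -381.40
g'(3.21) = -436.04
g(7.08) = -7698.01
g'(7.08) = -4231.20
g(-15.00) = -141420.54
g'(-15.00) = 37749.67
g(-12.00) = -57902.04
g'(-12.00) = 19296.43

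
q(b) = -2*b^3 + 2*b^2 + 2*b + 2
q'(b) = -6*b^2 + 4*b + 2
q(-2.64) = 47.46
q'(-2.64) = -50.38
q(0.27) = 2.65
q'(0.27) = 2.64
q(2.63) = -15.29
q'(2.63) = -28.98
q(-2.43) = 37.65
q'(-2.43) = -43.15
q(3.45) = -49.42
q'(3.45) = -55.62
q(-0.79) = 2.65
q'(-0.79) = -4.90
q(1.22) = 3.79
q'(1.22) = -2.05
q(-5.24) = 334.19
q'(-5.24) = -183.71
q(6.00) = -346.00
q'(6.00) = -190.00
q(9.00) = -1276.00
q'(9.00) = -448.00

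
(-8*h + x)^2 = 64*h^2 - 16*h*x + x^2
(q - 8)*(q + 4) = q^2 - 4*q - 32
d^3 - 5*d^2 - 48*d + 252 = (d - 6)^2*(d + 7)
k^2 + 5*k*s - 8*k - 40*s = (k - 8)*(k + 5*s)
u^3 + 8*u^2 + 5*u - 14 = (u - 1)*(u + 2)*(u + 7)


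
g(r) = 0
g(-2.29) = 0.00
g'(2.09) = 0.00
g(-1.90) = 0.00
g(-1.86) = 0.00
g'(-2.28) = 0.00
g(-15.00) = 0.00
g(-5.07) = 0.00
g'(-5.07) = 0.00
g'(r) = 0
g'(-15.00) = 0.00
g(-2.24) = 0.00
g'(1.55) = 0.00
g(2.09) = 0.00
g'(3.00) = 0.00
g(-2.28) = 0.00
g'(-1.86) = 0.00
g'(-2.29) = 0.00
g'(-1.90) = 0.00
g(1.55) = 0.00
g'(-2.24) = 0.00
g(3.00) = 0.00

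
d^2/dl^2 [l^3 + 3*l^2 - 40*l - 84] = 6*l + 6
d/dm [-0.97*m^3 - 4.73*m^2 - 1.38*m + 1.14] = -2.91*m^2 - 9.46*m - 1.38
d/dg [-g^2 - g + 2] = -2*g - 1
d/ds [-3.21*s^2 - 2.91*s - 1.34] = -6.42*s - 2.91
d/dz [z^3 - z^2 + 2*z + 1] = 3*z^2 - 2*z + 2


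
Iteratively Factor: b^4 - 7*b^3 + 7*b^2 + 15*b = (b + 1)*(b^3 - 8*b^2 + 15*b) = (b - 5)*(b + 1)*(b^2 - 3*b) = b*(b - 5)*(b + 1)*(b - 3)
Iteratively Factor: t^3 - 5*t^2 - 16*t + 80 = (t + 4)*(t^2 - 9*t + 20) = (t - 4)*(t + 4)*(t - 5)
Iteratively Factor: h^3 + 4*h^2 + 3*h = (h + 3)*(h^2 + h) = (h + 1)*(h + 3)*(h)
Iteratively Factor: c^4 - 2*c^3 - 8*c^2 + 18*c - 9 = (c - 1)*(c^3 - c^2 - 9*c + 9) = (c - 1)*(c + 3)*(c^2 - 4*c + 3) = (c - 1)^2*(c + 3)*(c - 3)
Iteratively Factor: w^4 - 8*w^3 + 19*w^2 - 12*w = (w)*(w^3 - 8*w^2 + 19*w - 12) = w*(w - 1)*(w^2 - 7*w + 12) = w*(w - 3)*(w - 1)*(w - 4)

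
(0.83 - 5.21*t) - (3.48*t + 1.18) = -8.69*t - 0.35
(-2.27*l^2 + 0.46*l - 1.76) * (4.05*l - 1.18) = -9.1935*l^3 + 4.5416*l^2 - 7.6708*l + 2.0768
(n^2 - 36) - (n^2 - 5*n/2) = 5*n/2 - 36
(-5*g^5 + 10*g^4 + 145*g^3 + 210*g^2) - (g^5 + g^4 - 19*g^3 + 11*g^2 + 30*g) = -6*g^5 + 9*g^4 + 164*g^3 + 199*g^2 - 30*g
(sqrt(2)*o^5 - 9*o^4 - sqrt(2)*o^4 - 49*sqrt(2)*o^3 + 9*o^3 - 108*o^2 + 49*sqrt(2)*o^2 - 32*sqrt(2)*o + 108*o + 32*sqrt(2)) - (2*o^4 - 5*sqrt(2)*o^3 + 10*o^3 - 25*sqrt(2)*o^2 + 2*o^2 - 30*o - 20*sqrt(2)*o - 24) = sqrt(2)*o^5 - 11*o^4 - sqrt(2)*o^4 - 44*sqrt(2)*o^3 - o^3 - 110*o^2 + 74*sqrt(2)*o^2 - 12*sqrt(2)*o + 138*o + 24 + 32*sqrt(2)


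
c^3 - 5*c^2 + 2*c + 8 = (c - 4)*(c - 2)*(c + 1)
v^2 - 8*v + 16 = (v - 4)^2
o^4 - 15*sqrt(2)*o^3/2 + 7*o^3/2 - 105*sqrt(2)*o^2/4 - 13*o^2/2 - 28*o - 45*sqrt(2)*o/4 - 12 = (o + 1/2)*(o + 3)*(o - 8*sqrt(2))*(o + sqrt(2)/2)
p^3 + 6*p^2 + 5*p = p*(p + 1)*(p + 5)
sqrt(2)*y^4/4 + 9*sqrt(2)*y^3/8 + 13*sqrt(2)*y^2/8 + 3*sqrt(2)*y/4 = y*(y/2 + 1/2)*(y + 3/2)*(sqrt(2)*y/2 + sqrt(2))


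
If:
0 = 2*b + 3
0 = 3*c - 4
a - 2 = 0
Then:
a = 2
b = -3/2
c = 4/3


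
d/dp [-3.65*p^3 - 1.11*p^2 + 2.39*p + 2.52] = -10.95*p^2 - 2.22*p + 2.39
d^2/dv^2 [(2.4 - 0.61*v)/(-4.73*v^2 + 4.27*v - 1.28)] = ((27.9134 - 17.3118*v)*(4.73*v^2 - 4.27*v + 1.28) + (0.61*v - 2.4)*(9.46*v - 4.27)*(18.92*v - 8.54))/(4.73*v^2 - 4.27*v + 1.28)^3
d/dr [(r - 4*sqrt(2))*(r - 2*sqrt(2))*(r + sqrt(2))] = 3*r^2 - 10*sqrt(2)*r + 4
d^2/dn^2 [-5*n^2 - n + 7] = -10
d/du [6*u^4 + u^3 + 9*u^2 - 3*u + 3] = 24*u^3 + 3*u^2 + 18*u - 3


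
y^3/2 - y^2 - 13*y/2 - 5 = (y/2 + 1)*(y - 5)*(y + 1)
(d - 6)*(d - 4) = d^2 - 10*d + 24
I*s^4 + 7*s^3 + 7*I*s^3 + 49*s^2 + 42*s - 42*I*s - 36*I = (s + 6)*(s - 6*I)*(s - I)*(I*s + I)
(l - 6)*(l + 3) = l^2 - 3*l - 18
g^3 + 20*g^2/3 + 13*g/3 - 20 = (g - 4/3)*(g + 3)*(g + 5)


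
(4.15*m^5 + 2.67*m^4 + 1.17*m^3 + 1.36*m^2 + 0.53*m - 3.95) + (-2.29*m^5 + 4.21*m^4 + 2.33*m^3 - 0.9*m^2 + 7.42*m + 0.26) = 1.86*m^5 + 6.88*m^4 + 3.5*m^3 + 0.46*m^2 + 7.95*m - 3.69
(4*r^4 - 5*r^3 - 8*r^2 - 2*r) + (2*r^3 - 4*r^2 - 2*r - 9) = 4*r^4 - 3*r^3 - 12*r^2 - 4*r - 9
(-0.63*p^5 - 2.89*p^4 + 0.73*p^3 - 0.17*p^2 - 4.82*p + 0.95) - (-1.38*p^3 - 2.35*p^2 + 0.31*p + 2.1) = -0.63*p^5 - 2.89*p^4 + 2.11*p^3 + 2.18*p^2 - 5.13*p - 1.15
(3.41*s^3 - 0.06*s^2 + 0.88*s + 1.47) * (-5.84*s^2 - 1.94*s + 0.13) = -19.9144*s^5 - 6.265*s^4 - 4.5795*s^3 - 10.2998*s^2 - 2.7374*s + 0.1911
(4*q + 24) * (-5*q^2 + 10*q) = -20*q^3 - 80*q^2 + 240*q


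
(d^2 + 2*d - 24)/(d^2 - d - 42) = (d - 4)/(d - 7)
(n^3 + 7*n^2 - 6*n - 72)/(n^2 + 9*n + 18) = (n^2 + n - 12)/(n + 3)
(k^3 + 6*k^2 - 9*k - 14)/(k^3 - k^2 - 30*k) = (-k^3 - 6*k^2 + 9*k + 14)/(k*(-k^2 + k + 30))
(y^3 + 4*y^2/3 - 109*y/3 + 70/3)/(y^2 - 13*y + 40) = (3*y^2 + 19*y - 14)/(3*(y - 8))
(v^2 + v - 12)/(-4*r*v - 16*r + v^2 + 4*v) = (3 - v)/(4*r - v)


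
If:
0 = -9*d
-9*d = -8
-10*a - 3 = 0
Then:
No Solution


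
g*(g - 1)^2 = g^3 - 2*g^2 + g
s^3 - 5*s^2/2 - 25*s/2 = s*(s - 5)*(s + 5/2)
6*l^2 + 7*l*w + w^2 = (l + w)*(6*l + w)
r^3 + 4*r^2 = r^2*(r + 4)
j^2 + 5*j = j*(j + 5)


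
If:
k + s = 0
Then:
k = -s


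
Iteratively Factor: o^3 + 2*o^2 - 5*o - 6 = (o + 1)*(o^2 + o - 6) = (o + 1)*(o + 3)*(o - 2)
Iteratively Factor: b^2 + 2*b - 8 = (b - 2)*(b + 4)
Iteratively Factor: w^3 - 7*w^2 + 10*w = (w - 5)*(w^2 - 2*w) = (w - 5)*(w - 2)*(w)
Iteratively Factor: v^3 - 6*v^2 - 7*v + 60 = (v - 4)*(v^2 - 2*v - 15) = (v - 4)*(v + 3)*(v - 5)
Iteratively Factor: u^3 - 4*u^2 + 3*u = (u)*(u^2 - 4*u + 3) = u*(u - 1)*(u - 3)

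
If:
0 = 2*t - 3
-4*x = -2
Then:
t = 3/2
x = 1/2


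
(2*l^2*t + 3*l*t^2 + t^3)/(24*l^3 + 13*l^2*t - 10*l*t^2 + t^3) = t*(2*l + t)/(24*l^2 - 11*l*t + t^2)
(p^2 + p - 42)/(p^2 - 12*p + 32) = (p^2 + p - 42)/(p^2 - 12*p + 32)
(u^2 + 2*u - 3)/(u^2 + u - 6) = (u - 1)/(u - 2)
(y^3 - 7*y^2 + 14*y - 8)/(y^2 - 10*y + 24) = (y^2 - 3*y + 2)/(y - 6)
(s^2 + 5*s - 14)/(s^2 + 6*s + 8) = (s^2 + 5*s - 14)/(s^2 + 6*s + 8)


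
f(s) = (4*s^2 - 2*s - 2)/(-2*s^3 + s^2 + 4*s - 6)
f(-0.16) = 0.24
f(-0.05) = 0.30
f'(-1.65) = 255.88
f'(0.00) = 0.56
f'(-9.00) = 0.03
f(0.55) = 0.49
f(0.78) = 0.35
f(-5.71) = 0.37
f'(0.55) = -0.20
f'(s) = (8*s - 2)/(-2*s^3 + s^2 + 4*s - 6) + (4*s^2 - 2*s - 2)*(6*s^2 - 2*s - 4)/(-2*s^3 + s^2 + 4*s - 6)^2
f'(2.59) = 0.30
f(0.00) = 0.33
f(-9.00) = 0.23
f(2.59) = -0.83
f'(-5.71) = 0.07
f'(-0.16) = 0.62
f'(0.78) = -1.11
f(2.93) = -0.74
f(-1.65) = -13.65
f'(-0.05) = 0.58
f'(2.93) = 0.26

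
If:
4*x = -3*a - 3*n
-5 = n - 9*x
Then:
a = 5 - 31*x/3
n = 9*x - 5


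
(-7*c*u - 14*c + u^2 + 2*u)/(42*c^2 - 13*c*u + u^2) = (u + 2)/(-6*c + u)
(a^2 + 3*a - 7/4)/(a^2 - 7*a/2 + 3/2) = (a + 7/2)/(a - 3)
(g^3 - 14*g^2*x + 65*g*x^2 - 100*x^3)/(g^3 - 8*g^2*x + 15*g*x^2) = (-g^2 + 9*g*x - 20*x^2)/(g*(-g + 3*x))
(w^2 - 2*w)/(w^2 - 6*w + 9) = w*(w - 2)/(w^2 - 6*w + 9)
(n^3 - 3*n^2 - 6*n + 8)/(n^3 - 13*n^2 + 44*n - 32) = (n + 2)/(n - 8)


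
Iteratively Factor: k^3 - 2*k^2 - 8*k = (k)*(k^2 - 2*k - 8) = k*(k + 2)*(k - 4)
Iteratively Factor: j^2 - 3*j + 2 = (j - 2)*(j - 1)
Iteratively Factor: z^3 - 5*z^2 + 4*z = (z)*(z^2 - 5*z + 4) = z*(z - 4)*(z - 1)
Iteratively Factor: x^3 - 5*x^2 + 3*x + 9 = (x - 3)*(x^2 - 2*x - 3) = (x - 3)^2*(x + 1)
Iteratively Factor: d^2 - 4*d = (d)*(d - 4)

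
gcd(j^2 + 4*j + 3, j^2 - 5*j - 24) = j + 3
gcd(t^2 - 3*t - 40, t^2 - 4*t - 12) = 1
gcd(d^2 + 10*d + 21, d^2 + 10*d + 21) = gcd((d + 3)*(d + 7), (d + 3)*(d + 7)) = d^2 + 10*d + 21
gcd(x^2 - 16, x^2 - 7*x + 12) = x - 4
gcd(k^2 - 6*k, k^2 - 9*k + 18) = k - 6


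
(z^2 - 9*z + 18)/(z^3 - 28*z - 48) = (z - 3)/(z^2 + 6*z + 8)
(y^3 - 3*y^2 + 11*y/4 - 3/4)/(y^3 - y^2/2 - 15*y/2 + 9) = (y^2 - 3*y/2 + 1/2)/(y^2 + y - 6)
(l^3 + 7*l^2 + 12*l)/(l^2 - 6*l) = (l^2 + 7*l + 12)/(l - 6)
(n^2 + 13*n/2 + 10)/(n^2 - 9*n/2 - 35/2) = (n + 4)/(n - 7)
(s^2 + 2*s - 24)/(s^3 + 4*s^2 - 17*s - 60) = (s + 6)/(s^2 + 8*s + 15)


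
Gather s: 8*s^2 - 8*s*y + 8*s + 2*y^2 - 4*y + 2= 8*s^2 + s*(8 - 8*y) + 2*y^2 - 4*y + 2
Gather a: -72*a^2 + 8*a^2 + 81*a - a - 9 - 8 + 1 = -64*a^2 + 80*a - 16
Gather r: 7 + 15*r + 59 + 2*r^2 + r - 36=2*r^2 + 16*r + 30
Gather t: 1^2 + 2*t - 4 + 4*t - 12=6*t - 15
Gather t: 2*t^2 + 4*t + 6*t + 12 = 2*t^2 + 10*t + 12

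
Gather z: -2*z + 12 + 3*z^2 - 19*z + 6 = 3*z^2 - 21*z + 18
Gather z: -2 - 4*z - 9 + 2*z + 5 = -2*z - 6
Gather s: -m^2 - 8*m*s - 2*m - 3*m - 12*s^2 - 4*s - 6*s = -m^2 - 5*m - 12*s^2 + s*(-8*m - 10)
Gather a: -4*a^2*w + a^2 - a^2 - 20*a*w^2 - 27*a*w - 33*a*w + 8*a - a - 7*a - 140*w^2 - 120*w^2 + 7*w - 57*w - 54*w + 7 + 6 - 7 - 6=-4*a^2*w + a*(-20*w^2 - 60*w) - 260*w^2 - 104*w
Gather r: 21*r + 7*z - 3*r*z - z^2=r*(21 - 3*z) - z^2 + 7*z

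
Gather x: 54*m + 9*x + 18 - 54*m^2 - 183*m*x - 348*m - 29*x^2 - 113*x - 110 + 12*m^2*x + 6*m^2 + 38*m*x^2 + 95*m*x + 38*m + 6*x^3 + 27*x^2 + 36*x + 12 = -48*m^2 - 256*m + 6*x^3 + x^2*(38*m - 2) + x*(12*m^2 - 88*m - 68) - 80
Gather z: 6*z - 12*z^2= -12*z^2 + 6*z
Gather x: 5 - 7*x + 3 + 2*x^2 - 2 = 2*x^2 - 7*x + 6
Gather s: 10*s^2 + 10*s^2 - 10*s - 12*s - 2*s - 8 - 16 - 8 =20*s^2 - 24*s - 32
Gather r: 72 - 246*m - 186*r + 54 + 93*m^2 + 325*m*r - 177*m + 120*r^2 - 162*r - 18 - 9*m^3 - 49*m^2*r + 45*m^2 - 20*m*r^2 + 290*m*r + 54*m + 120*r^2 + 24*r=-9*m^3 + 138*m^2 - 369*m + r^2*(240 - 20*m) + r*(-49*m^2 + 615*m - 324) + 108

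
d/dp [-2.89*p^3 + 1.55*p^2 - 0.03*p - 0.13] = -8.67*p^2 + 3.1*p - 0.03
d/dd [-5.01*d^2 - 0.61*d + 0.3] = -10.02*d - 0.61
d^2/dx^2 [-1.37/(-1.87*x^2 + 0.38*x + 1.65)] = (9.581506*x^2 - 1.947044*x - 1.37*(3.74*x - 0.38)*(7.48*x - 0.76) - 8.45427)/(-1.87*x^2 + 0.38*x + 1.65)^3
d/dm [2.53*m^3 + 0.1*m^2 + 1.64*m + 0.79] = 7.59*m^2 + 0.2*m + 1.64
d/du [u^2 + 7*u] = 2*u + 7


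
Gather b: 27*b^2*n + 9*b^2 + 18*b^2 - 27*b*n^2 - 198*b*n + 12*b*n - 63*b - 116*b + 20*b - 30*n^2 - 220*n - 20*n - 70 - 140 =b^2*(27*n + 27) + b*(-27*n^2 - 186*n - 159) - 30*n^2 - 240*n - 210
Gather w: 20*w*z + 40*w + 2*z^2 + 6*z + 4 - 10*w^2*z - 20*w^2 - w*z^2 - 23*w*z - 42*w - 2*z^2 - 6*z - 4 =w^2*(-10*z - 20) + w*(-z^2 - 3*z - 2)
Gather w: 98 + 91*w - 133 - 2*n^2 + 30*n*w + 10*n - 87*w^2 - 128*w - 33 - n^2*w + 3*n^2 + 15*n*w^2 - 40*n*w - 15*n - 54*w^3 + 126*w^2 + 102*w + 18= n^2 - 5*n - 54*w^3 + w^2*(15*n + 39) + w*(-n^2 - 10*n + 65) - 50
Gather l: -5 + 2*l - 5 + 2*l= 4*l - 10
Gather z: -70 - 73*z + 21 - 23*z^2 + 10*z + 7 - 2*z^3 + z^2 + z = -2*z^3 - 22*z^2 - 62*z - 42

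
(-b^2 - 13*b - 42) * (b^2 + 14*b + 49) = -b^4 - 27*b^3 - 273*b^2 - 1225*b - 2058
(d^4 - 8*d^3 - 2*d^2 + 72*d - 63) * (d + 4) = d^5 - 4*d^4 - 34*d^3 + 64*d^2 + 225*d - 252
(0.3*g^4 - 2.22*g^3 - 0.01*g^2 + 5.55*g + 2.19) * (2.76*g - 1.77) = 0.828*g^5 - 6.6582*g^4 + 3.9018*g^3 + 15.3357*g^2 - 3.7791*g - 3.8763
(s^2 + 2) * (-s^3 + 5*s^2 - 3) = -s^5 + 5*s^4 - 2*s^3 + 7*s^2 - 6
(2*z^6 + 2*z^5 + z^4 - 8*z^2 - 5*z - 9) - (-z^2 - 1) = 2*z^6 + 2*z^5 + z^4 - 7*z^2 - 5*z - 8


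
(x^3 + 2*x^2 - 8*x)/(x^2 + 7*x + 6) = x*(x^2 + 2*x - 8)/(x^2 + 7*x + 6)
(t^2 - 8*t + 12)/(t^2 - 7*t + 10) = (t - 6)/(t - 5)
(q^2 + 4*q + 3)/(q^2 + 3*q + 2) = (q + 3)/(q + 2)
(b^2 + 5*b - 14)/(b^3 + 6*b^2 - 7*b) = (b - 2)/(b*(b - 1))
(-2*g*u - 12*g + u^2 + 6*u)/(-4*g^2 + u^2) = (u + 6)/(2*g + u)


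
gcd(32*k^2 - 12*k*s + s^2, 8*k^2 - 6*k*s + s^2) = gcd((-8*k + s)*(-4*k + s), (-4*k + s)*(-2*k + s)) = -4*k + s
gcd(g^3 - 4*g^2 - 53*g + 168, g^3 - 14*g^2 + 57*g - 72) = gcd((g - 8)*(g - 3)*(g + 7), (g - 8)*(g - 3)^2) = g^2 - 11*g + 24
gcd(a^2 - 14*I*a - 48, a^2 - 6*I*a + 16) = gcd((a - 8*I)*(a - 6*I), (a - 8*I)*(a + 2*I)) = a - 8*I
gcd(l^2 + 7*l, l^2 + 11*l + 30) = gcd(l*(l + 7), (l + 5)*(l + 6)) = 1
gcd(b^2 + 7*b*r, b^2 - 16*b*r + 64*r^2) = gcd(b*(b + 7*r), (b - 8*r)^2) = 1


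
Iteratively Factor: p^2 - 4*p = (p)*(p - 4)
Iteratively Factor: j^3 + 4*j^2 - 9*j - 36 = (j - 3)*(j^2 + 7*j + 12) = (j - 3)*(j + 3)*(j + 4)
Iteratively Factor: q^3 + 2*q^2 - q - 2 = (q + 1)*(q^2 + q - 2) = (q - 1)*(q + 1)*(q + 2)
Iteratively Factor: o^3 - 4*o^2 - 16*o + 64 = (o - 4)*(o^2 - 16) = (o - 4)*(o + 4)*(o - 4)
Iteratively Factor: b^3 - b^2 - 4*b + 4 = (b + 2)*(b^2 - 3*b + 2) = (b - 2)*(b + 2)*(b - 1)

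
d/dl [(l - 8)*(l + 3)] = 2*l - 5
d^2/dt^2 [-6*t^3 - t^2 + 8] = -36*t - 2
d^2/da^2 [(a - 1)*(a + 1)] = 2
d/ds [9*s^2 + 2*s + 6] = 18*s + 2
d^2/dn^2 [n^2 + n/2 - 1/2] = 2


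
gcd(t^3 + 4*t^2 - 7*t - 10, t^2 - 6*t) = 1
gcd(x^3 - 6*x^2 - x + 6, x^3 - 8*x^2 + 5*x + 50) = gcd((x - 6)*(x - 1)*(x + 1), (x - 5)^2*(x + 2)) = 1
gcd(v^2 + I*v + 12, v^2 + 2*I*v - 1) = 1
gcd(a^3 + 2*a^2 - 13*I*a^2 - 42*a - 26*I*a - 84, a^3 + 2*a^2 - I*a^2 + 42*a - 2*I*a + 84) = a^2 + a*(2 - 7*I) - 14*I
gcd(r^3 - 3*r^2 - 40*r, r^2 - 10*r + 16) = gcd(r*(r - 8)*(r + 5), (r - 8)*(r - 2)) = r - 8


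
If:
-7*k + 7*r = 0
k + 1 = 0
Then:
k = -1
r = -1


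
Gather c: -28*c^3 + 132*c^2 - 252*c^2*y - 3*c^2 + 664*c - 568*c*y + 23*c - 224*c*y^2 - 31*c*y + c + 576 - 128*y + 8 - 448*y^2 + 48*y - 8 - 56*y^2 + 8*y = -28*c^3 + c^2*(129 - 252*y) + c*(-224*y^2 - 599*y + 688) - 504*y^2 - 72*y + 576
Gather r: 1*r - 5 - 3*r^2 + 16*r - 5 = -3*r^2 + 17*r - 10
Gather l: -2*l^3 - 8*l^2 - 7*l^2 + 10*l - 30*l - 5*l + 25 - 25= -2*l^3 - 15*l^2 - 25*l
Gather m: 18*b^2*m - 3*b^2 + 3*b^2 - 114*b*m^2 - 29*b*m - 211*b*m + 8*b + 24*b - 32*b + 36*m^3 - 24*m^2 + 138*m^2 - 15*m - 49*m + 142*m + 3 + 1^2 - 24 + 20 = 36*m^3 + m^2*(114 - 114*b) + m*(18*b^2 - 240*b + 78)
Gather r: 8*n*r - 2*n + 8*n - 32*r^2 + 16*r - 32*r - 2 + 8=6*n - 32*r^2 + r*(8*n - 16) + 6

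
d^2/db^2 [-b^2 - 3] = -2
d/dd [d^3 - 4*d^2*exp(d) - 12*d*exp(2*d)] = -4*d^2*exp(d) + 3*d^2 - 24*d*exp(2*d) - 8*d*exp(d) - 12*exp(2*d)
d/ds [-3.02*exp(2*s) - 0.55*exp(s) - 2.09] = (-6.04*exp(s) - 0.55)*exp(s)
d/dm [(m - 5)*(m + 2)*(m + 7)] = 3*m^2 + 8*m - 31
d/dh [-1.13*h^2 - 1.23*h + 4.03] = -2.26*h - 1.23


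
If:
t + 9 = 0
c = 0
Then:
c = 0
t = -9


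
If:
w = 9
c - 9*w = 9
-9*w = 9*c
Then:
No Solution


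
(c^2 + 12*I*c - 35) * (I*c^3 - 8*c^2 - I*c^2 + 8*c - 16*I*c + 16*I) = I*c^5 - 20*c^4 - I*c^4 + 20*c^3 - 147*I*c^3 + 472*c^2 + 147*I*c^2 - 472*c + 560*I*c - 560*I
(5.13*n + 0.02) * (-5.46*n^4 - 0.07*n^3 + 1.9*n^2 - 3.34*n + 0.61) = -28.0098*n^5 - 0.4683*n^4 + 9.7456*n^3 - 17.0962*n^2 + 3.0625*n + 0.0122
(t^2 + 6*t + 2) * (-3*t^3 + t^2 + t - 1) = -3*t^5 - 17*t^4 + t^3 + 7*t^2 - 4*t - 2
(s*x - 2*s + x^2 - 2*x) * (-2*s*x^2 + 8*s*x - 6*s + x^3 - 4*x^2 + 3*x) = -2*s^2*x^3 + 12*s^2*x^2 - 22*s^2*x + 12*s^2 - s*x^4 + 6*s*x^3 - 11*s*x^2 + 6*s*x + x^5 - 6*x^4 + 11*x^3 - 6*x^2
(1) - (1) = 0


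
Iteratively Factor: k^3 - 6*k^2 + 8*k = (k)*(k^2 - 6*k + 8) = k*(k - 4)*(k - 2)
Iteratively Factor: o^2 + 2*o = (o)*(o + 2)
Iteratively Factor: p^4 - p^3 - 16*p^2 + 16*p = (p + 4)*(p^3 - 5*p^2 + 4*p) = (p - 1)*(p + 4)*(p^2 - 4*p) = (p - 4)*(p - 1)*(p + 4)*(p)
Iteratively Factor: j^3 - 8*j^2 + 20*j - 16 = (j - 4)*(j^2 - 4*j + 4) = (j - 4)*(j - 2)*(j - 2)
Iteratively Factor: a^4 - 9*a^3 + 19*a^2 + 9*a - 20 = (a - 4)*(a^3 - 5*a^2 - a + 5) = (a - 4)*(a + 1)*(a^2 - 6*a + 5) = (a - 5)*(a - 4)*(a + 1)*(a - 1)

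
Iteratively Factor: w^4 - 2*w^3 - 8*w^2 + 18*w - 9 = (w - 1)*(w^3 - w^2 - 9*w + 9) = (w - 1)^2*(w^2 - 9) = (w - 1)^2*(w + 3)*(w - 3)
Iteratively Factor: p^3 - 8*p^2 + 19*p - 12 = (p - 3)*(p^2 - 5*p + 4) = (p - 4)*(p - 3)*(p - 1)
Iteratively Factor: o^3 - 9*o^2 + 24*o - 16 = (o - 4)*(o^2 - 5*o + 4) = (o - 4)^2*(o - 1)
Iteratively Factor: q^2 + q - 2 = (q + 2)*(q - 1)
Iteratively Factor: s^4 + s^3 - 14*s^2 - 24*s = (s)*(s^3 + s^2 - 14*s - 24) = s*(s - 4)*(s^2 + 5*s + 6) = s*(s - 4)*(s + 2)*(s + 3)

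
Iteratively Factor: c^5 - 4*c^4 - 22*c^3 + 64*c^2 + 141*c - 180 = (c + 3)*(c^4 - 7*c^3 - c^2 + 67*c - 60) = (c - 1)*(c + 3)*(c^3 - 6*c^2 - 7*c + 60) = (c - 5)*(c - 1)*(c + 3)*(c^2 - c - 12) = (c - 5)*(c - 1)*(c + 3)^2*(c - 4)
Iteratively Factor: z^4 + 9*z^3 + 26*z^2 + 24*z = (z + 3)*(z^3 + 6*z^2 + 8*z) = z*(z + 3)*(z^2 + 6*z + 8) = z*(z + 2)*(z + 3)*(z + 4)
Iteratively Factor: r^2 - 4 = (r - 2)*(r + 2)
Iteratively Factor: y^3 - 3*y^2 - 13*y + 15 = (y + 3)*(y^2 - 6*y + 5) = (y - 1)*(y + 3)*(y - 5)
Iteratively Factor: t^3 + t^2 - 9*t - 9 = (t + 1)*(t^2 - 9) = (t + 1)*(t + 3)*(t - 3)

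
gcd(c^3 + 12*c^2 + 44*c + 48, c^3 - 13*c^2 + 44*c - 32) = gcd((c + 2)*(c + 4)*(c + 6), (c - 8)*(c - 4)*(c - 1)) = 1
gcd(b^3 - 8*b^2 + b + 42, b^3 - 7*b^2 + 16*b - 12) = b - 3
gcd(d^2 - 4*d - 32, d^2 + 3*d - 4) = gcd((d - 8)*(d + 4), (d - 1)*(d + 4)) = d + 4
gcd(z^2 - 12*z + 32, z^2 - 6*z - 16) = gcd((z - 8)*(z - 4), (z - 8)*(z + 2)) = z - 8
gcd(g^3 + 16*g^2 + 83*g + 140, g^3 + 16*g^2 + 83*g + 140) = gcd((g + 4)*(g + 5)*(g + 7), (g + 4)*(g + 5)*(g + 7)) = g^3 + 16*g^2 + 83*g + 140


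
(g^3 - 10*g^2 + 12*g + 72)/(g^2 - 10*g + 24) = (g^2 - 4*g - 12)/(g - 4)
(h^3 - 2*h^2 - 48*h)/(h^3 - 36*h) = (h - 8)/(h - 6)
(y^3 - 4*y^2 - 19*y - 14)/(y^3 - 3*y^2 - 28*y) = (y^2 + 3*y + 2)/(y*(y + 4))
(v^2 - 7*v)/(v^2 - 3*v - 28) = v/(v + 4)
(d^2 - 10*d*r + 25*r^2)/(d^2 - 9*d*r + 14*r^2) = (d^2 - 10*d*r + 25*r^2)/(d^2 - 9*d*r + 14*r^2)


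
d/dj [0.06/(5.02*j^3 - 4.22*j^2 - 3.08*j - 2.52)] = (-0.9036*j^2 + 0.5064*j + 0.1848)/(-5.02*j^3 + 4.22*j^2 + 3.08*j + 2.52)^2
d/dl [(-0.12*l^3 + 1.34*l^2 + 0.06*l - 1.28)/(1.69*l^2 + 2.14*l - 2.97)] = (-0.2028*l^4 - 0.5136*l^3 + 3.8354*l^2 - 3.6332*l + 2.561)/(2.8561*l^4 + 7.2332*l^3 - 5.459*l^2 - 12.7116*l + 8.8209)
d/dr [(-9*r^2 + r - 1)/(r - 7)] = 3*(-3*r^2 + 42*r - 2)/(r^2 - 14*r + 49)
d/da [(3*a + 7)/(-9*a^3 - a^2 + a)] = (54*a^3 + 192*a^2 + 14*a - 7)/(a^2*(81*a^4 + 18*a^3 - 17*a^2 - 2*a + 1))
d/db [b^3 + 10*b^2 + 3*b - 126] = 3*b^2 + 20*b + 3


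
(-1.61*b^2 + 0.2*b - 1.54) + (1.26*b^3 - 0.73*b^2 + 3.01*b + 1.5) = 1.26*b^3 - 2.34*b^2 + 3.21*b - 0.04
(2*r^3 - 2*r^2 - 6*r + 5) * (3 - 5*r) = -10*r^4 + 16*r^3 + 24*r^2 - 43*r + 15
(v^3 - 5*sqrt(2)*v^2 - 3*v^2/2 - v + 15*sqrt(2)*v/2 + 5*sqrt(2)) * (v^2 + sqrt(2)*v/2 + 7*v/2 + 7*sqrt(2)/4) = v^5 - 9*sqrt(2)*v^4/2 + 2*v^4 - 9*sqrt(2)*v^3 - 45*v^3/4 - 27*v^2/2 + 225*sqrt(2)*v^2/8 + 63*sqrt(2)*v/4 + 125*v/4 + 35/2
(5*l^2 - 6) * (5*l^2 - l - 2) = 25*l^4 - 5*l^3 - 40*l^2 + 6*l + 12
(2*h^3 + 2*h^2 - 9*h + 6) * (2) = 4*h^3 + 4*h^2 - 18*h + 12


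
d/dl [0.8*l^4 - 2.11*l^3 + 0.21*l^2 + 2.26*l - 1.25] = 3.2*l^3 - 6.33*l^2 + 0.42*l + 2.26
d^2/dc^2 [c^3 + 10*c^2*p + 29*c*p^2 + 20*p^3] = 6*c + 20*p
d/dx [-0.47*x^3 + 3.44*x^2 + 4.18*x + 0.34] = -1.41*x^2 + 6.88*x + 4.18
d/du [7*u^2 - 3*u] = 14*u - 3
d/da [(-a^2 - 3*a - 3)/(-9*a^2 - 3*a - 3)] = 8*a*(-a - 2)/(3*(9*a^4 + 6*a^3 + 7*a^2 + 2*a + 1))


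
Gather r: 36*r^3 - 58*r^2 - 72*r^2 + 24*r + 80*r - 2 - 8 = 36*r^3 - 130*r^2 + 104*r - 10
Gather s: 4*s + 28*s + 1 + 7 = 32*s + 8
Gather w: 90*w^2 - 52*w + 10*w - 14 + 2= 90*w^2 - 42*w - 12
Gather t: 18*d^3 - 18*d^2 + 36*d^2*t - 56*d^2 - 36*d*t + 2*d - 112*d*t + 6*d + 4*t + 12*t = 18*d^3 - 74*d^2 + 8*d + t*(36*d^2 - 148*d + 16)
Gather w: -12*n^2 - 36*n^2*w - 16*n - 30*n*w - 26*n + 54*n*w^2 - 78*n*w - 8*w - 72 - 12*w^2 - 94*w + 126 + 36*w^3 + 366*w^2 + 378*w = -12*n^2 - 42*n + 36*w^3 + w^2*(54*n + 354) + w*(-36*n^2 - 108*n + 276) + 54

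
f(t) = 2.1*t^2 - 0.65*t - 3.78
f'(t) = 4.2*t - 0.65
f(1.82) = 1.99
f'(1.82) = 6.99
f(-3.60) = 25.78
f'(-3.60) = -15.77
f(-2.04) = 6.29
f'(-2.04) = -9.22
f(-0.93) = -1.36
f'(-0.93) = -4.56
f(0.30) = -3.79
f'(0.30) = 0.61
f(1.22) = -1.45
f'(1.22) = 4.47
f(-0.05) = -3.74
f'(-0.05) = -0.86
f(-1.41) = 1.31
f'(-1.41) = -6.57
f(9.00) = 160.47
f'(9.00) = 37.15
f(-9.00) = 172.17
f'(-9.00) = -38.45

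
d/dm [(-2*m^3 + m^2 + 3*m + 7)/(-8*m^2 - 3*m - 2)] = (16*m^4 + 12*m^3 + 33*m^2 + 108*m + 15)/(64*m^4 + 48*m^3 + 41*m^2 + 12*m + 4)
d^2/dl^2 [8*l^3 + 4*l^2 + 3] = 48*l + 8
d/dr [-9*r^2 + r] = 1 - 18*r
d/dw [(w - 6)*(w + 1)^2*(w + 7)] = 4*w^3 + 9*w^2 - 78*w - 83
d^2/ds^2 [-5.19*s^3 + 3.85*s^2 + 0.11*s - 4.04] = 7.7 - 31.14*s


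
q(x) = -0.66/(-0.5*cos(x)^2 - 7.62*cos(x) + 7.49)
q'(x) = -0.66*(-1.0*sin(x)*cos(x) - 7.62*sin(x))/(-0.5*cos(x)^2 - 7.62*cos(x) + 7.49)^2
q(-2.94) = -0.05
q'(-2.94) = -0.00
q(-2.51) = -0.05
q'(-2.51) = -0.01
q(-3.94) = -0.05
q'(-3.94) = 0.02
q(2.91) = -0.05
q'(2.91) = 0.00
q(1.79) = -0.07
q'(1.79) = 0.06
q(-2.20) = -0.06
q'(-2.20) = -0.03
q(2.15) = -0.06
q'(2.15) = 0.03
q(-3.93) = -0.05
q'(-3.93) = 0.02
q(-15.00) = -0.05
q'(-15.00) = -0.02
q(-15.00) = -0.05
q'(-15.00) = -0.02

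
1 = 1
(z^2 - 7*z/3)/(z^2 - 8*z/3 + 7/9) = 3*z/(3*z - 1)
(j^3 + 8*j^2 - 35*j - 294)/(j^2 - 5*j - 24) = (-j^3 - 8*j^2 + 35*j + 294)/(-j^2 + 5*j + 24)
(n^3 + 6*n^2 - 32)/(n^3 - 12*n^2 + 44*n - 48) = (n^2 + 8*n + 16)/(n^2 - 10*n + 24)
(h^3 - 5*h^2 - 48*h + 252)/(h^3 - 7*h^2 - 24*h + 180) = (h + 7)/(h + 5)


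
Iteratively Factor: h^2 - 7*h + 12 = (h - 4)*(h - 3)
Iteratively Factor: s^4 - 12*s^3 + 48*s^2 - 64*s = (s - 4)*(s^3 - 8*s^2 + 16*s) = (s - 4)^2*(s^2 - 4*s) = s*(s - 4)^2*(s - 4)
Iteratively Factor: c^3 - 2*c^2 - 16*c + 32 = (c - 4)*(c^2 + 2*c - 8) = (c - 4)*(c - 2)*(c + 4)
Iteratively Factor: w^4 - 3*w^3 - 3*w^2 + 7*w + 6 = (w - 3)*(w^3 - 3*w - 2) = (w - 3)*(w + 1)*(w^2 - w - 2) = (w - 3)*(w + 1)^2*(w - 2)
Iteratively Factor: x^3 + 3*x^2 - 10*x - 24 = (x + 2)*(x^2 + x - 12) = (x + 2)*(x + 4)*(x - 3)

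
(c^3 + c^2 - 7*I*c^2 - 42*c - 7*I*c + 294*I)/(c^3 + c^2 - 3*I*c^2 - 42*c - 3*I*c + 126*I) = (c - 7*I)/(c - 3*I)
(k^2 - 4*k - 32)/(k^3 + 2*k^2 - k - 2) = (k^2 - 4*k - 32)/(k^3 + 2*k^2 - k - 2)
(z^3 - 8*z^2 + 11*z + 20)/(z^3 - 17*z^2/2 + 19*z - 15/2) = 2*(z^2 - 3*z - 4)/(2*z^2 - 7*z + 3)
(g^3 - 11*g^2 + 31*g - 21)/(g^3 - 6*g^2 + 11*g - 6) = (g - 7)/(g - 2)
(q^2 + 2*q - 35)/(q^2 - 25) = (q + 7)/(q + 5)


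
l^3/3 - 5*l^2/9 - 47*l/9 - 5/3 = (l/3 + 1)*(l - 5)*(l + 1/3)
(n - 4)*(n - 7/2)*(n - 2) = n^3 - 19*n^2/2 + 29*n - 28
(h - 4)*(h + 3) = h^2 - h - 12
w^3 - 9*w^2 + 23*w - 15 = (w - 5)*(w - 3)*(w - 1)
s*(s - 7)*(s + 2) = s^3 - 5*s^2 - 14*s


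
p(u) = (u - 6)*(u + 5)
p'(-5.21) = -11.42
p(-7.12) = 27.81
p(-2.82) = -19.23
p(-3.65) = -13.03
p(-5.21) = 2.35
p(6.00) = 0.00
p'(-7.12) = -15.24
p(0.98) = -30.02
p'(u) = 2*u - 1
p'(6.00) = 11.00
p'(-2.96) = -6.92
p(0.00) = -30.00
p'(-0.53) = -2.06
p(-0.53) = -29.19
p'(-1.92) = -4.84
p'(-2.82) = -6.64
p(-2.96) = -18.28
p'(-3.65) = -8.30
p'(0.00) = -1.00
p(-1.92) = -24.39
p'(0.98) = 0.96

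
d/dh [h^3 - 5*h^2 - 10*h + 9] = 3*h^2 - 10*h - 10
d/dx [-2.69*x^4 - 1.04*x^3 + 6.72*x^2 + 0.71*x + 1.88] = -10.76*x^3 - 3.12*x^2 + 13.44*x + 0.71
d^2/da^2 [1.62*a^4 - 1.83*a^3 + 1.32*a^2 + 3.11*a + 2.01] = 19.44*a^2 - 10.98*a + 2.64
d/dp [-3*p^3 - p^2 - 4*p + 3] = -9*p^2 - 2*p - 4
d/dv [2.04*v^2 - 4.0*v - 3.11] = 4.08*v - 4.0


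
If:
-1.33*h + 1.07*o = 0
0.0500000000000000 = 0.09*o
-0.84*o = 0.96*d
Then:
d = -0.49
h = 0.45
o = 0.56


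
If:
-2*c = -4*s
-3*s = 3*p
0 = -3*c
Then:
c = 0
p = 0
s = 0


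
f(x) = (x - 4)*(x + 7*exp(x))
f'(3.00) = 2.00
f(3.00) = -143.60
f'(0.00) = -25.00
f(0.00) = -28.00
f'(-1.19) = -15.30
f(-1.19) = -4.88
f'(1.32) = -45.38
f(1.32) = -73.76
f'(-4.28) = -13.27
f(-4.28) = 34.64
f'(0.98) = -39.72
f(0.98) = -59.29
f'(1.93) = -51.74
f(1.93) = -103.82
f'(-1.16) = -15.45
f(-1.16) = -5.34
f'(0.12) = -26.49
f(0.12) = -31.09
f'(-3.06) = -12.11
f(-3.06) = 19.29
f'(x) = x + (x - 4)*(7*exp(x) + 1) + 7*exp(x)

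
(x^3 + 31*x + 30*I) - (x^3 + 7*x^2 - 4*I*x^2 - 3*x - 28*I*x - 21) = -7*x^2 + 4*I*x^2 + 34*x + 28*I*x + 21 + 30*I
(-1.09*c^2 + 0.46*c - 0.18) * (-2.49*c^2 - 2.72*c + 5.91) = 2.7141*c^4 + 1.8194*c^3 - 7.2449*c^2 + 3.2082*c - 1.0638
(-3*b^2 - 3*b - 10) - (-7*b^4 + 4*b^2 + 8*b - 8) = 7*b^4 - 7*b^2 - 11*b - 2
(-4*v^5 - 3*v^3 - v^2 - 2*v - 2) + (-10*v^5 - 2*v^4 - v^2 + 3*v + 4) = -14*v^5 - 2*v^4 - 3*v^3 - 2*v^2 + v + 2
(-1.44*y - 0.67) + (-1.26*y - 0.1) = -2.7*y - 0.77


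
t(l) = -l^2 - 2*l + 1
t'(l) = -2*l - 2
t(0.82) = -1.31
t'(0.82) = -3.64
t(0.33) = 0.23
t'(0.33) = -2.66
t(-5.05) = -14.40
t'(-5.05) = 8.10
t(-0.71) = 1.92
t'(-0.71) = -0.58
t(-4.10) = -7.61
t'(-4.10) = 6.20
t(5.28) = -37.44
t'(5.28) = -12.56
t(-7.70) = -42.89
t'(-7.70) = 13.40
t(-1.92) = 1.15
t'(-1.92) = 1.84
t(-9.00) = -62.00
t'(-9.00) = 16.00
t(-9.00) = -62.00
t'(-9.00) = 16.00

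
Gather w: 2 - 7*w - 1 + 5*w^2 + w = 5*w^2 - 6*w + 1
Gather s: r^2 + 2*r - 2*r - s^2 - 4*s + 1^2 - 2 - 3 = r^2 - s^2 - 4*s - 4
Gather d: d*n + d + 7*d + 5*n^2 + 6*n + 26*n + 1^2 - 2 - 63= d*(n + 8) + 5*n^2 + 32*n - 64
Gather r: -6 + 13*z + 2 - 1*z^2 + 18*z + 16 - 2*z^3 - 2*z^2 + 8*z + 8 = -2*z^3 - 3*z^2 + 39*z + 20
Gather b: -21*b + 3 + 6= 9 - 21*b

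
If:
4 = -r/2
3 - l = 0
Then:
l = 3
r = -8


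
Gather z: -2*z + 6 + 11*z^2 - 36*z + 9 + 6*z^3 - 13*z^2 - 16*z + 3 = 6*z^3 - 2*z^2 - 54*z + 18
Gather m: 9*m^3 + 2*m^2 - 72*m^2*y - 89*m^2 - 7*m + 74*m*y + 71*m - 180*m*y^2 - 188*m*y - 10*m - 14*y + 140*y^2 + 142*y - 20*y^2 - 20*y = 9*m^3 + m^2*(-72*y - 87) + m*(-180*y^2 - 114*y + 54) + 120*y^2 + 108*y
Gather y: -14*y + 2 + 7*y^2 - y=7*y^2 - 15*y + 2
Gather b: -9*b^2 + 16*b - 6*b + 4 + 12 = -9*b^2 + 10*b + 16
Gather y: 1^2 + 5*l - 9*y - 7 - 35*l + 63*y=-30*l + 54*y - 6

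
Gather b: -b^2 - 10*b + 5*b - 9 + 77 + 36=-b^2 - 5*b + 104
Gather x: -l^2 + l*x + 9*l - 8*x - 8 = -l^2 + 9*l + x*(l - 8) - 8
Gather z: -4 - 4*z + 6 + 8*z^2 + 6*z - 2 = 8*z^2 + 2*z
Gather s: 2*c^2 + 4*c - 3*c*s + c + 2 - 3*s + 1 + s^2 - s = 2*c^2 + 5*c + s^2 + s*(-3*c - 4) + 3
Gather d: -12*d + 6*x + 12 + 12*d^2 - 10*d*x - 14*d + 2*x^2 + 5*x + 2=12*d^2 + d*(-10*x - 26) + 2*x^2 + 11*x + 14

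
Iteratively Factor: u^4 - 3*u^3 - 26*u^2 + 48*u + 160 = (u - 5)*(u^3 + 2*u^2 - 16*u - 32) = (u - 5)*(u + 4)*(u^2 - 2*u - 8) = (u - 5)*(u + 2)*(u + 4)*(u - 4)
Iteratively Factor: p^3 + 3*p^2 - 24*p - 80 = (p + 4)*(p^2 - p - 20) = (p + 4)^2*(p - 5)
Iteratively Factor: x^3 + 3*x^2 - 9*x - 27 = (x + 3)*(x^2 - 9) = (x + 3)^2*(x - 3)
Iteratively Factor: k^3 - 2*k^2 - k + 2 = (k - 2)*(k^2 - 1) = (k - 2)*(k - 1)*(k + 1)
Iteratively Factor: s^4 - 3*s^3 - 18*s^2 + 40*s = (s - 5)*(s^3 + 2*s^2 - 8*s) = (s - 5)*(s + 4)*(s^2 - 2*s) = s*(s - 5)*(s + 4)*(s - 2)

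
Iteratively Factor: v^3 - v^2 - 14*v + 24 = (v - 2)*(v^2 + v - 12) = (v - 2)*(v + 4)*(v - 3)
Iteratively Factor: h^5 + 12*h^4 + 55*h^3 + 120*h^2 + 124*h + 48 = (h + 2)*(h^4 + 10*h^3 + 35*h^2 + 50*h + 24) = (h + 2)^2*(h^3 + 8*h^2 + 19*h + 12) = (h + 2)^2*(h + 3)*(h^2 + 5*h + 4) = (h + 2)^2*(h + 3)*(h + 4)*(h + 1)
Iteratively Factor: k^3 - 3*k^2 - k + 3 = (k - 1)*(k^2 - 2*k - 3) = (k - 3)*(k - 1)*(k + 1)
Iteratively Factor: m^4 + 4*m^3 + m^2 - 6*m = (m + 3)*(m^3 + m^2 - 2*m) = m*(m + 3)*(m^2 + m - 2) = m*(m - 1)*(m + 3)*(m + 2)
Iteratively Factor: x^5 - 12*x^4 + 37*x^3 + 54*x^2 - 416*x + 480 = (x - 5)*(x^4 - 7*x^3 + 2*x^2 + 64*x - 96) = (x - 5)*(x - 2)*(x^3 - 5*x^2 - 8*x + 48) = (x - 5)*(x - 2)*(x + 3)*(x^2 - 8*x + 16) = (x - 5)*(x - 4)*(x - 2)*(x + 3)*(x - 4)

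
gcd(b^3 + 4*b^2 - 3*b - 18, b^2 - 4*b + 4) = b - 2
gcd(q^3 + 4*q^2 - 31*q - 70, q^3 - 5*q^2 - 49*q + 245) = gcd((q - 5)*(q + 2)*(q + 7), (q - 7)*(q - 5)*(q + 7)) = q^2 + 2*q - 35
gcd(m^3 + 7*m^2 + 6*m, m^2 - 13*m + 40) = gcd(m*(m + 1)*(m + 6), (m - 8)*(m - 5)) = 1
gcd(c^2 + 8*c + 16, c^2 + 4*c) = c + 4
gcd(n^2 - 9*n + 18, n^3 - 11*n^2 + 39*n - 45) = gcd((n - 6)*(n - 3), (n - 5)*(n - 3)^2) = n - 3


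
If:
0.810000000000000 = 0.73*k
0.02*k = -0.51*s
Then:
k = 1.11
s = -0.04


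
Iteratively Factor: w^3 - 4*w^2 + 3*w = (w - 1)*(w^2 - 3*w) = w*(w - 1)*(w - 3)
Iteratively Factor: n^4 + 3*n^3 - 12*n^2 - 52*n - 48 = (n + 3)*(n^3 - 12*n - 16) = (n - 4)*(n + 3)*(n^2 + 4*n + 4) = (n - 4)*(n + 2)*(n + 3)*(n + 2)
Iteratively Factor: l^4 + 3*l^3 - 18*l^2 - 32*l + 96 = (l + 4)*(l^3 - l^2 - 14*l + 24) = (l + 4)^2*(l^2 - 5*l + 6) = (l - 2)*(l + 4)^2*(l - 3)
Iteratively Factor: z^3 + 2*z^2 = (z)*(z^2 + 2*z) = z*(z + 2)*(z)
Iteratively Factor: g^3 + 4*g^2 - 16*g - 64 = (g - 4)*(g^2 + 8*g + 16) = (g - 4)*(g + 4)*(g + 4)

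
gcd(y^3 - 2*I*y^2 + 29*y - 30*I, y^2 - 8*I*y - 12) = y - 6*I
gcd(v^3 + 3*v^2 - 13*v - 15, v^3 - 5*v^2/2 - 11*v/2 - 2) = v + 1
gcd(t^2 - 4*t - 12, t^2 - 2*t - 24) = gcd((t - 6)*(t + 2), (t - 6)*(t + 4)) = t - 6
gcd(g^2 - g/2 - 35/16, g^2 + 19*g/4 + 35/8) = g + 5/4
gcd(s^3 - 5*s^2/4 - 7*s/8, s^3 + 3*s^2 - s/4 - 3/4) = s + 1/2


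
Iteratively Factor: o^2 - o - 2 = (o - 2)*(o + 1)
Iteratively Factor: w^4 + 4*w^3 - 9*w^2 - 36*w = (w - 3)*(w^3 + 7*w^2 + 12*w) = w*(w - 3)*(w^2 + 7*w + 12) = w*(w - 3)*(w + 4)*(w + 3)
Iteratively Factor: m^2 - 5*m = (m - 5)*(m)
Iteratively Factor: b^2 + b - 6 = (b - 2)*(b + 3)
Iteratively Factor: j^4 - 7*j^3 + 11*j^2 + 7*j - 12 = (j - 1)*(j^3 - 6*j^2 + 5*j + 12) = (j - 4)*(j - 1)*(j^2 - 2*j - 3) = (j - 4)*(j - 1)*(j + 1)*(j - 3)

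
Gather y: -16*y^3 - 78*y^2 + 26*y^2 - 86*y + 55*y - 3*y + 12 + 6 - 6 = -16*y^3 - 52*y^2 - 34*y + 12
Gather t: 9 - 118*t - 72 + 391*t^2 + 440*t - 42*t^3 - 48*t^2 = -42*t^3 + 343*t^2 + 322*t - 63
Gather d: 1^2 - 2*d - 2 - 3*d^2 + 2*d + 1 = -3*d^2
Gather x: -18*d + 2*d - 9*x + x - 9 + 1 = -16*d - 8*x - 8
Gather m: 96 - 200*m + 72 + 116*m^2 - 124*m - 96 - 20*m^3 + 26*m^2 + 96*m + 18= -20*m^3 + 142*m^2 - 228*m + 90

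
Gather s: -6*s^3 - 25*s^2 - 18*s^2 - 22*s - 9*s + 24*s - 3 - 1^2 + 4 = -6*s^3 - 43*s^2 - 7*s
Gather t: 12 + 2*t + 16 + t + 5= 3*t + 33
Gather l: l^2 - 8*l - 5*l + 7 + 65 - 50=l^2 - 13*l + 22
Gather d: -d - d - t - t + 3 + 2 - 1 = -2*d - 2*t + 4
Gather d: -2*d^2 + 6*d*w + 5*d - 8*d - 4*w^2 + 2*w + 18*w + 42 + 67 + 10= -2*d^2 + d*(6*w - 3) - 4*w^2 + 20*w + 119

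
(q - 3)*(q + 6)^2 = q^3 + 9*q^2 - 108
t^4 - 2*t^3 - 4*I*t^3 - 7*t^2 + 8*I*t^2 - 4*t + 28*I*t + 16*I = (t - 4)*(t + 1)^2*(t - 4*I)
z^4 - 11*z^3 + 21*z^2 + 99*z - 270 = (z - 6)*(z - 5)*(z - 3)*(z + 3)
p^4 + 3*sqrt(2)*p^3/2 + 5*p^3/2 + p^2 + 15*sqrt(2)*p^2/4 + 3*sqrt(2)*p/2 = p*(p + 1/2)*(p + 2)*(p + 3*sqrt(2)/2)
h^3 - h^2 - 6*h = h*(h - 3)*(h + 2)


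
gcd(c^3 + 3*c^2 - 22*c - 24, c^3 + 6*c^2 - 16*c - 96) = c^2 + 2*c - 24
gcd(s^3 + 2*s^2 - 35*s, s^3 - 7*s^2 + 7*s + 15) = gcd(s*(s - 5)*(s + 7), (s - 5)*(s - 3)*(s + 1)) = s - 5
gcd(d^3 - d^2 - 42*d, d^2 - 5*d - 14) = d - 7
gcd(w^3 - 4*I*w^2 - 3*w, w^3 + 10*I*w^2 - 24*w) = w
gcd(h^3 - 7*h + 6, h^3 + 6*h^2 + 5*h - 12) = h^2 + 2*h - 3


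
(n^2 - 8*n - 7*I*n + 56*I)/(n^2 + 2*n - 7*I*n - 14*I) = (n - 8)/(n + 2)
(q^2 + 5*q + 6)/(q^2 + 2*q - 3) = (q + 2)/(q - 1)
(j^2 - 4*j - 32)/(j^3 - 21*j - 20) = (j - 8)/(j^2 - 4*j - 5)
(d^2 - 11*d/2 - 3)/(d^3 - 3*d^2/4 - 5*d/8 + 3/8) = 4*(2*d^2 - 11*d - 6)/(8*d^3 - 6*d^2 - 5*d + 3)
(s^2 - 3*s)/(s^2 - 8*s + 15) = s/(s - 5)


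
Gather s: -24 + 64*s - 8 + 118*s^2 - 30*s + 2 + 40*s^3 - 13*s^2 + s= 40*s^3 + 105*s^2 + 35*s - 30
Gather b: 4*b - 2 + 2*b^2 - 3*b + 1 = 2*b^2 + b - 1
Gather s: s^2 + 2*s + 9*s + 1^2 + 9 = s^2 + 11*s + 10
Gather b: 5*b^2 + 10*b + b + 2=5*b^2 + 11*b + 2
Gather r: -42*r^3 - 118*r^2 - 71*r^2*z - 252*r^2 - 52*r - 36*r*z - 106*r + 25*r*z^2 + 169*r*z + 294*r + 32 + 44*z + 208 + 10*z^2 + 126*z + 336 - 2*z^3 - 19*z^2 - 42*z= -42*r^3 + r^2*(-71*z - 370) + r*(25*z^2 + 133*z + 136) - 2*z^3 - 9*z^2 + 128*z + 576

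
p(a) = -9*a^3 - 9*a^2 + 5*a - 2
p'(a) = -27*a^2 - 18*a + 5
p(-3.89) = 372.14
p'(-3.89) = -333.55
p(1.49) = -44.30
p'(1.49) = -81.76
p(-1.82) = 13.35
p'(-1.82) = -51.67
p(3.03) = -319.84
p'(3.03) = -297.42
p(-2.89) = 125.62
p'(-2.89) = -168.49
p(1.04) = -16.66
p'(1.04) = -42.92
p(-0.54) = -5.91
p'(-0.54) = 6.85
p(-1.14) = -6.06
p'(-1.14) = -9.57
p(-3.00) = 145.00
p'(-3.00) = -184.00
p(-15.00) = 28273.00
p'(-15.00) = -5800.00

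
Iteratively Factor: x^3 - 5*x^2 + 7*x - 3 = (x - 1)*(x^2 - 4*x + 3) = (x - 3)*(x - 1)*(x - 1)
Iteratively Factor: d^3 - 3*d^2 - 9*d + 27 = (d - 3)*(d^2 - 9) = (d - 3)*(d + 3)*(d - 3)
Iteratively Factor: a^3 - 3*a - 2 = (a + 1)*(a^2 - a - 2) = (a + 1)^2*(a - 2)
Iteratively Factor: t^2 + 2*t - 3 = (t - 1)*(t + 3)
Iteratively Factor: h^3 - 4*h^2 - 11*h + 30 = (h - 5)*(h^2 + h - 6) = (h - 5)*(h - 2)*(h + 3)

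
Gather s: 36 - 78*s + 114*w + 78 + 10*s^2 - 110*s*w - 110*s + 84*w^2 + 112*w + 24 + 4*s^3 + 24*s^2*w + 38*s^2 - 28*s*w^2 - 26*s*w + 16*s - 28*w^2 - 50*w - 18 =4*s^3 + s^2*(24*w + 48) + s*(-28*w^2 - 136*w - 172) + 56*w^2 + 176*w + 120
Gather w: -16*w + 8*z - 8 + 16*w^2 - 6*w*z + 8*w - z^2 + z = 16*w^2 + w*(-6*z - 8) - z^2 + 9*z - 8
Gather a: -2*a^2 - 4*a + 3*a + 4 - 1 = -2*a^2 - a + 3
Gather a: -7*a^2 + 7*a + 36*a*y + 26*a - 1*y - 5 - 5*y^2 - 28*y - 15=-7*a^2 + a*(36*y + 33) - 5*y^2 - 29*y - 20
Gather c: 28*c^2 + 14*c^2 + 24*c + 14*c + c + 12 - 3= 42*c^2 + 39*c + 9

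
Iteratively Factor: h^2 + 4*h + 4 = (h + 2)*(h + 2)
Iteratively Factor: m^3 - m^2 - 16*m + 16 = (m + 4)*(m^2 - 5*m + 4) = (m - 4)*(m + 4)*(m - 1)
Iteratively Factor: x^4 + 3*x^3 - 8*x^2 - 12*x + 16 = (x - 1)*(x^3 + 4*x^2 - 4*x - 16) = (x - 1)*(x + 2)*(x^2 + 2*x - 8) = (x - 2)*(x - 1)*(x + 2)*(x + 4)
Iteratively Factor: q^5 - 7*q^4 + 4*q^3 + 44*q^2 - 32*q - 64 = (q + 1)*(q^4 - 8*q^3 + 12*q^2 + 32*q - 64) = (q + 1)*(q + 2)*(q^3 - 10*q^2 + 32*q - 32) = (q - 4)*(q + 1)*(q + 2)*(q^2 - 6*q + 8) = (q - 4)*(q - 2)*(q + 1)*(q + 2)*(q - 4)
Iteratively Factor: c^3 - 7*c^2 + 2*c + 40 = (c - 4)*(c^2 - 3*c - 10) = (c - 4)*(c + 2)*(c - 5)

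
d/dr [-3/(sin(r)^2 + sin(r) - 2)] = 3*(2*sin(r) + 1)*cos(r)/(sin(r)^2 + sin(r) - 2)^2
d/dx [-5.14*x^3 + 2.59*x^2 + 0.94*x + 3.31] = -15.42*x^2 + 5.18*x + 0.94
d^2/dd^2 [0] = 0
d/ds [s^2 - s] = 2*s - 1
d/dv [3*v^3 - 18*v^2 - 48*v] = 9*v^2 - 36*v - 48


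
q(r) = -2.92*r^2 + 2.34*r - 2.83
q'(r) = 2.34 - 5.84*r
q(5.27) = -71.60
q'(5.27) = -28.44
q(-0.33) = -3.92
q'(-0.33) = 4.27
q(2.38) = -13.80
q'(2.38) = -11.56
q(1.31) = -4.78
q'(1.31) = -5.31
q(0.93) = -3.18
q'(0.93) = -3.09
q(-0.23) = -3.52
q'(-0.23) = 3.68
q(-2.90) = -34.17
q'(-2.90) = 19.28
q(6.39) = -107.11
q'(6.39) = -34.98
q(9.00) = -218.29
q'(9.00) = -50.22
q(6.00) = -93.91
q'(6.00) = -32.70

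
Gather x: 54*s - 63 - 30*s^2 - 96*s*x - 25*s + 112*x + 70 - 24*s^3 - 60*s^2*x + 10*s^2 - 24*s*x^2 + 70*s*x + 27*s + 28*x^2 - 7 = -24*s^3 - 20*s^2 + 56*s + x^2*(28 - 24*s) + x*(-60*s^2 - 26*s + 112)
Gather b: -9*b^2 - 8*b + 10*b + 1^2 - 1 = -9*b^2 + 2*b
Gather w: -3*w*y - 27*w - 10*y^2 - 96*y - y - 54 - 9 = w*(-3*y - 27) - 10*y^2 - 97*y - 63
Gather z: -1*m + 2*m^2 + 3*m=2*m^2 + 2*m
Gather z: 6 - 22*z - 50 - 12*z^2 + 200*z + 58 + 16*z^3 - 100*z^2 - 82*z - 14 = 16*z^3 - 112*z^2 + 96*z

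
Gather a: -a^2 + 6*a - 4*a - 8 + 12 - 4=-a^2 + 2*a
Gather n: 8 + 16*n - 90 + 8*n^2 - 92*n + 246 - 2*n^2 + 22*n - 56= 6*n^2 - 54*n + 108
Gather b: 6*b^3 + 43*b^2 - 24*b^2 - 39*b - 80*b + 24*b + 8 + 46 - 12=6*b^3 + 19*b^2 - 95*b + 42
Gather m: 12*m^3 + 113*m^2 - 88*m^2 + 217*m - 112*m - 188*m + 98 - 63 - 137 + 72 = 12*m^3 + 25*m^2 - 83*m - 30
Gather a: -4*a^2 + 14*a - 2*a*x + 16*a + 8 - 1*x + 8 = -4*a^2 + a*(30 - 2*x) - x + 16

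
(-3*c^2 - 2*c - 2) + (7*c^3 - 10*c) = 7*c^3 - 3*c^2 - 12*c - 2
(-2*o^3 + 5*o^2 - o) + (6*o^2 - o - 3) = -2*o^3 + 11*o^2 - 2*o - 3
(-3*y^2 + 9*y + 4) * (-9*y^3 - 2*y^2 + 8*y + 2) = 27*y^5 - 75*y^4 - 78*y^3 + 58*y^2 + 50*y + 8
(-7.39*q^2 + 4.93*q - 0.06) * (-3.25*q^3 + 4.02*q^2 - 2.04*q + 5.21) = 24.0175*q^5 - 45.7303*q^4 + 35.0892*q^3 - 48.8003*q^2 + 25.8077*q - 0.3126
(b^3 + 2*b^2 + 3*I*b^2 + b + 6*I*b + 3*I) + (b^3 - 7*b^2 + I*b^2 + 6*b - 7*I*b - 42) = 2*b^3 - 5*b^2 + 4*I*b^2 + 7*b - I*b - 42 + 3*I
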